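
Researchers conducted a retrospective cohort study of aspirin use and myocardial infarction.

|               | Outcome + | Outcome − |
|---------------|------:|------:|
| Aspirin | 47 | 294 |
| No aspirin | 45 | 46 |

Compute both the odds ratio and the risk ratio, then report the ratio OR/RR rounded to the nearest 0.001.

0.586

Cells: a = 47, b = 294, c = 45, d = 46.
OR = (47·46)/(294·45) = 2162/13230 = 0.16342
Risk in exposed = 47/341 = 0.13783; risk in unexposed = 45/91 = 0.49451; RR = 0.27872
OR/RR = 0.16342 / 0.27872 = 0.58630
The outcome is not rare, so the OR lies further from 1 than the RR.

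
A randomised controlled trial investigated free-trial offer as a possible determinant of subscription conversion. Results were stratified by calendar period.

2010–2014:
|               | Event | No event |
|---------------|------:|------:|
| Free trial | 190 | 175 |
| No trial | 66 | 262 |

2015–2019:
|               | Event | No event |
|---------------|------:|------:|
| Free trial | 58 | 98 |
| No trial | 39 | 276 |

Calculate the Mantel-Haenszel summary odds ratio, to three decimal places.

4.270

OR_MH = Σ(aᵢdᵢ/nᵢ) / Σ(bᵢcᵢ/nᵢ), where nᵢ is the stratum total.
Stratum 1 (2010–2014): n = 693; a·d/n = 190·262/693 = 71.8326; b·c/n = 175·66/693 = 16.6667
Stratum 2 (2015–2019): n = 471; a·d/n = 58·276/471 = 33.9873; b·c/n = 98·39/471 = 8.1146
OR_MH = (71.8326 + 33.9873) / (16.6667 + 8.1146) = 105.8199 / 24.7813 = 4.27015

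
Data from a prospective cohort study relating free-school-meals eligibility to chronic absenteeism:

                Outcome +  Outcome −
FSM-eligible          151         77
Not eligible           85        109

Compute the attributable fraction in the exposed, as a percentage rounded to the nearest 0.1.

33.8

Cells: a = 151, b = 77, c = 85, d = 109.
Risk in exposed = 151/228 = 0.66228; risk in unexposed = 85/194 = 0.43814.
RR = 0.66228/0.43814 = 1.51156
AR% = (RR − 1)/RR × 100 = (1.51156 − 1)/1.51156 × 100 = 33.8431%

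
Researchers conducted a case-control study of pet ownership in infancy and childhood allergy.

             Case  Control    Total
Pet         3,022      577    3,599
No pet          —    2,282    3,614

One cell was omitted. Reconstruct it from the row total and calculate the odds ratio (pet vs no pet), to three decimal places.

8.973

The missing cell is in the unexposed row: 3614 − 2282 = 1332.
So a = 3022, b = 577, c = 1332, d = 2282.
OR = (a·d)/(b·c) = (3022 × 2282) / (577 × 1332) = 6896204 / 768564 = 8.97284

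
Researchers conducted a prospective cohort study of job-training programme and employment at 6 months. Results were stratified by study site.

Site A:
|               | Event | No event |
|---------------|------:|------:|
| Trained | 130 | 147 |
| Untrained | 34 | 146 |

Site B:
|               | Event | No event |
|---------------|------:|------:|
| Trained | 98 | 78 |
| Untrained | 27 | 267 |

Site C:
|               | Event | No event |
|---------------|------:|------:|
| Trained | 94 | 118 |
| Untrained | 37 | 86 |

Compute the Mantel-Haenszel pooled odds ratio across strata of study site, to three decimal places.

OR_MH = Σ(aᵢdᵢ/nᵢ) / Σ(bᵢcᵢ/nᵢ), where nᵢ is the stratum total.
Stratum 1 (Site A): n = 457; a·d/n = 130·146/457 = 41.5317; b·c/n = 147·34/457 = 10.9365
Stratum 2 (Site B): n = 470; a·d/n = 98·267/470 = 55.6723; b·c/n = 78·27/470 = 4.4809
Stratum 3 (Site C): n = 335; a·d/n = 94·86/335 = 24.1313; b·c/n = 118·37/335 = 13.0328
OR_MH = (41.5317 + 55.6723 + 24.1313) / (10.9365 + 4.4809 + 13.0328) = 121.3354 / 28.4502 = 4.26483

4.265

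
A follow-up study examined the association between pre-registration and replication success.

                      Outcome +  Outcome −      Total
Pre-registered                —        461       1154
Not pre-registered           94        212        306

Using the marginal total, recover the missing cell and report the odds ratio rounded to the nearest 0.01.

The missing cell is in the exposed row: 1154 − 461 = 693.
So a = 693, b = 461, c = 94, d = 212.
OR = (a·d)/(b·c) = (693 × 212) / (461 × 94) = 146916 / 43334 = 3.39032

3.39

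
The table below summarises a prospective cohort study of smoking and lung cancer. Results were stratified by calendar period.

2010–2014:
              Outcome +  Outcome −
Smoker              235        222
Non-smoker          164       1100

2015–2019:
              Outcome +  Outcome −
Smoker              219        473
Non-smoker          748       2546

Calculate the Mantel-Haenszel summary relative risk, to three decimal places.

2.039

RR_MH = Σ(aᵢ·n₀ᵢ/nᵢ) / Σ(cᵢ·n₁ᵢ/nᵢ), with n₁ᵢ = aᵢ+bᵢ (exposed), n₀ᵢ = cᵢ+dᵢ (unexposed), nᵢ = n₁ᵢ+n₀ᵢ.
Stratum 1 (2010–2014): n₁ = 457, n₀ = 1264, n = 1721; a·n₀/n = 235·1264/1721 = 172.5973; c·n₁/n = 164·457/1721 = 43.5491
Stratum 2 (2015–2019): n₁ = 692, n₀ = 3294, n = 3986; a·n₀/n = 219·3294/3986 = 180.9799; c·n₁/n = 748·692/3986 = 129.8585
RR_MH = (172.5973 + 180.9799) / (43.5491 + 129.8585) = 353.5773 / 173.4076 = 2.03900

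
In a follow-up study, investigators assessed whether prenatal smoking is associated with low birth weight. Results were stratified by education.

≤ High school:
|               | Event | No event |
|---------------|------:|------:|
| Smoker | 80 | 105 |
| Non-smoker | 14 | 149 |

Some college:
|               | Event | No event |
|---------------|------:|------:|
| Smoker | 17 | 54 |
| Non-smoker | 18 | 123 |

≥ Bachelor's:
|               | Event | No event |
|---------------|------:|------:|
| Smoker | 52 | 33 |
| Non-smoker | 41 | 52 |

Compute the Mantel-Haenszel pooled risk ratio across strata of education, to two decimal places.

RR_MH = Σ(aᵢ·n₀ᵢ/nᵢ) / Σ(cᵢ·n₁ᵢ/nᵢ), with n₁ᵢ = aᵢ+bᵢ (exposed), n₀ᵢ = cᵢ+dᵢ (unexposed), nᵢ = n₁ᵢ+n₀ᵢ.
Stratum 1 (≤ High school): n₁ = 185, n₀ = 163, n = 348; a·n₀/n = 80·163/348 = 37.4713; c·n₁/n = 14·185/348 = 7.4425
Stratum 2 (Some college): n₁ = 71, n₀ = 141, n = 212; a·n₀/n = 17·141/212 = 11.3066; c·n₁/n = 18·71/212 = 6.0283
Stratum 3 (≥ Bachelor's): n₁ = 85, n₀ = 93, n = 178; a·n₀/n = 52·93/178 = 27.1685; c·n₁/n = 41·85/178 = 19.5787
RR_MH = (37.4713 + 11.3066 + 27.1685) / (7.4425 + 6.0283 + 19.5787) = 75.9464 / 33.0495 = 2.29796

2.30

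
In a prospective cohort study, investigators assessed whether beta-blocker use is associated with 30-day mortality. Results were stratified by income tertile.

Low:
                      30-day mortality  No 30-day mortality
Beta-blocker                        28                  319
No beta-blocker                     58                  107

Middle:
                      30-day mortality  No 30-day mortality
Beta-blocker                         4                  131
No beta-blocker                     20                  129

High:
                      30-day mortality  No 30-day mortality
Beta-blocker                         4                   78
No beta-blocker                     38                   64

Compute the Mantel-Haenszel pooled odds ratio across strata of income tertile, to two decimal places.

OR_MH = Σ(aᵢdᵢ/nᵢ) / Σ(bᵢcᵢ/nᵢ), where nᵢ is the stratum total.
Stratum 1 (Low): n = 512; a·d/n = 28·107/512 = 5.8516; b·c/n = 319·58/512 = 36.1367
Stratum 2 (Middle): n = 284; a·d/n = 4·129/284 = 1.8169; b·c/n = 131·20/284 = 9.2254
Stratum 3 (High): n = 184; a·d/n = 4·64/184 = 1.3913; b·c/n = 78·38/184 = 16.1087
OR_MH = (5.8516 + 1.8169 + 1.3913) / (36.1367 + 9.2254 + 16.1087) = 9.0598 / 61.4708 = 0.14738

0.15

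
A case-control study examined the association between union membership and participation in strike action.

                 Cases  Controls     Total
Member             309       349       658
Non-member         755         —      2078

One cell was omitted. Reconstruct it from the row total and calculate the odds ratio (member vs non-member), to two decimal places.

The missing cell is in the unexposed row: 2078 − 755 = 1323.
So a = 309, b = 349, c = 755, d = 1323.
OR = (a·d)/(b·c) = (309 × 1323) / (349 × 755) = 408807 / 263495 = 1.55148

1.55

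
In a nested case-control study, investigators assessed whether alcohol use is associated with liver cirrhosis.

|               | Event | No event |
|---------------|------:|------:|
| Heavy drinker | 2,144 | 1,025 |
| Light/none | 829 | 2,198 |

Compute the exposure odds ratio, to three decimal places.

Cells: a = 2144, b = 1025, c = 829, d = 2198.
OR = (a·d)/(b·c) = (2144 × 2198) / (1025 × 829) = 4712512 / 849725 = 5.54593
The odds of liver cirrhosis are about 5.55 times as high in the heavy drinker group.

5.546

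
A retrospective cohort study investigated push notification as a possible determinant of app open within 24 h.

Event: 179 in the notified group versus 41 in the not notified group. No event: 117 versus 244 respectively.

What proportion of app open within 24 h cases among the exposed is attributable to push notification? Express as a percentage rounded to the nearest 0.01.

76.21

From the description: a = 179, b = 117, c = 41, d = 244.
Risk in exposed = 179/296 = 0.60473; risk in unexposed = 41/285 = 0.14386.
RR = 0.60473/0.14386 = 4.20361
AR% = (RR − 1)/RR × 100 = (4.20361 − 1)/4.20361 × 100 = 76.2109%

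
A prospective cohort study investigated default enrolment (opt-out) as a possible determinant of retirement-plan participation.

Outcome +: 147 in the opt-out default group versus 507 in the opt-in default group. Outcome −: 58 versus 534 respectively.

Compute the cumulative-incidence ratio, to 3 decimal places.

From the description: a = 147, b = 58, c = 507, d = 534.
Risk in exposed = 147/205 = 0.71707; risk in unexposed = 507/1041 = 0.48703.
RR = 0.71707 / 0.48703 = 1.47233
The risk among the exposed is 1.47 times that among the unexposed.

1.472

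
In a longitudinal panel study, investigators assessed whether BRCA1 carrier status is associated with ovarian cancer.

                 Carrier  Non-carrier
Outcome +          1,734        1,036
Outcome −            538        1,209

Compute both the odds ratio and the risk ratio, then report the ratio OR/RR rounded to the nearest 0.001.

2.274

Reading the table with exposure as columns: a = 1734 (Carrier, case), b = 538 (Carrier, non-case), c = 1036 (Non-carrier, case), d = 1209.
OR = (1734·1209)/(538·1036) = 2096406/557368 = 3.76126
Risk in exposed = 1734/2272 = 0.76320; risk in unexposed = 1036/2245 = 0.46147; RR = 1.65385
OR/RR = 3.76126 / 1.65385 = 2.27424
The outcome is not rare, so the OR lies further from 1 than the RR.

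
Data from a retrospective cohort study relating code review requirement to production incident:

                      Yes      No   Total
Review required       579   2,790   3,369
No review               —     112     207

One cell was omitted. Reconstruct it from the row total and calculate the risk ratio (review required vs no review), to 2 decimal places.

0.37

The missing cell is in the unexposed row: 207 − 112 = 95.
So a = 579, b = 2790, c = 95, d = 112.
RR = [a/(a+b)] / [c/(c+d)] = (579/3369) / (95/207) = 0.17186/0.45894 = 0.37448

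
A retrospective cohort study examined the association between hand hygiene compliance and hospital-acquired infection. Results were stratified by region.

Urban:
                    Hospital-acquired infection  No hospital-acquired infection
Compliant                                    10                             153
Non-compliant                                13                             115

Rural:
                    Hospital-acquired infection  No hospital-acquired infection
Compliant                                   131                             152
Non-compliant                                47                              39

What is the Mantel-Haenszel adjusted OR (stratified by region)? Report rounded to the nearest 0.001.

0.679

OR_MH = Σ(aᵢdᵢ/nᵢ) / Σ(bᵢcᵢ/nᵢ), where nᵢ is the stratum total.
Stratum 1 (Urban): n = 291; a·d/n = 10·115/291 = 3.9519; b·c/n = 153·13/291 = 6.8351
Stratum 2 (Rural): n = 369; a·d/n = 131·39/369 = 13.8455; b·c/n = 152·47/369 = 19.3604
OR_MH = (3.9519 + 13.8455) / (6.8351 + 19.3604) = 17.7974 / 26.1955 = 0.67941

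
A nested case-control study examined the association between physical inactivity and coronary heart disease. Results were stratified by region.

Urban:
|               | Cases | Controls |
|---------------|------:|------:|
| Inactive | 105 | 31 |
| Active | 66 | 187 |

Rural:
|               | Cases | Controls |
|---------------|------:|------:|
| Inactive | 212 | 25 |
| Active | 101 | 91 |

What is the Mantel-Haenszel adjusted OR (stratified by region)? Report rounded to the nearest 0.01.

OR_MH = Σ(aᵢdᵢ/nᵢ) / Σ(bᵢcᵢ/nᵢ), where nᵢ is the stratum total.
Stratum 1 (Urban): n = 389; a·d/n = 105·187/389 = 50.4756; b·c/n = 31·66/389 = 5.2596
Stratum 2 (Rural): n = 429; a·d/n = 212·91/429 = 44.9697; b·c/n = 25·101/429 = 5.8858
OR_MH = (50.4756 + 44.9697) / (5.2596 + 5.8858) = 95.4453 / 11.1454 = 8.56363

8.56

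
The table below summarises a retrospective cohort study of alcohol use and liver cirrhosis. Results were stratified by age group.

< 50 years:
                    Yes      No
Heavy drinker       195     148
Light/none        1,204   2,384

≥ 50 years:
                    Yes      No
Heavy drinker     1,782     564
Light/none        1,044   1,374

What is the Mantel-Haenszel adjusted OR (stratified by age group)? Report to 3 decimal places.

3.743

OR_MH = Σ(aᵢdᵢ/nᵢ) / Σ(bᵢcᵢ/nᵢ), where nᵢ is the stratum total.
Stratum 1 (< 50 years): n = 3931; a·d/n = 195·2384/3931 = 118.2600; b·c/n = 148·1204/3931 = 45.3299
Stratum 2 (≥ 50 years): n = 4764; a·d/n = 1782·1374/4764 = 513.9521; b·c/n = 564·1044/4764 = 123.5970
OR_MH = (118.2600 + 513.9521) / (45.3299 + 123.5970) = 632.2121 / 168.9269 = 3.74252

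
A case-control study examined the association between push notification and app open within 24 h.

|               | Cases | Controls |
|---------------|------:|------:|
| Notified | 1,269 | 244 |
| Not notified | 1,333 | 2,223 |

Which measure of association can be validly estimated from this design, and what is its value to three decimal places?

Cells: a = 1269, b = 244, c = 1333, d = 2223.
This is a case-control study: participants were sampled on outcome status, so risks in the source population cannot be estimated directly — relative risk is not valid here. The odds ratio is the appropriate measure.
OR = (a·d)/(b·c) = (1269 × 2223) / (244 × 1333) = 2820987 / 325252 = 8.67323

8.673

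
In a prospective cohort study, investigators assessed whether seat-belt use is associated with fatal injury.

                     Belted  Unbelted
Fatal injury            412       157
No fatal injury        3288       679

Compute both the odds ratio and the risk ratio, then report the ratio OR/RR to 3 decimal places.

0.914

Reading the table with exposure as columns: a = 412 (Belted, case), b = 3288 (Belted, non-case), c = 157 (Unbelted, case), d = 679.
OR = (412·679)/(3288·157) = 279748/516216 = 0.54192
Risk in exposed = 412/3700 = 0.11135; risk in unexposed = 157/836 = 0.18780; RR = 0.59293
OR/RR = 0.54192 / 0.59293 = 0.91397
The outcome is not rare, so the OR lies further from 1 than the RR.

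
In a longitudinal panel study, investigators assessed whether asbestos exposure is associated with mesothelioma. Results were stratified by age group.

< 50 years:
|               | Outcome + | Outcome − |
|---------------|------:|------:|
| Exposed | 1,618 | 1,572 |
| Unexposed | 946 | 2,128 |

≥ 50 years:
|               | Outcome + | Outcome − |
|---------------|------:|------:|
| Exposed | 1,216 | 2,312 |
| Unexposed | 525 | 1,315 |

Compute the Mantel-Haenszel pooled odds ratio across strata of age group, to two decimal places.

OR_MH = Σ(aᵢdᵢ/nᵢ) / Σ(bᵢcᵢ/nᵢ), where nᵢ is the stratum total.
Stratum 1 (< 50 years): n = 6264; a·d/n = 1618·2128/6264 = 549.6654; b·c/n = 1572·946/6264 = 237.4061
Stratum 2 (≥ 50 years): n = 5368; a·d/n = 1216·1315/5368 = 297.8838; b·c/n = 2312·525/5368 = 226.1177
OR_MH = (549.6654 + 297.8838) / (237.4061 + 226.1177) = 847.5491 / 463.5239 = 1.82849

1.83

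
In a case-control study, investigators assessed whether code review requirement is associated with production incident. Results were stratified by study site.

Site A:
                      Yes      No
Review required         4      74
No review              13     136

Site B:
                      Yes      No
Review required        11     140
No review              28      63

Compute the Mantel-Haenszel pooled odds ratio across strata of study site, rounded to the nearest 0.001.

0.257

OR_MH = Σ(aᵢdᵢ/nᵢ) / Σ(bᵢcᵢ/nᵢ), where nᵢ is the stratum total.
Stratum 1 (Site A): n = 227; a·d/n = 4·136/227 = 2.3965; b·c/n = 74·13/227 = 4.2379
Stratum 2 (Site B): n = 242; a·d/n = 11·63/242 = 2.8636; b·c/n = 140·28/242 = 16.1983
OR_MH = (2.3965 + 2.8636) / (4.2379 + 16.1983) = 5.2601 / 20.4362 = 0.25739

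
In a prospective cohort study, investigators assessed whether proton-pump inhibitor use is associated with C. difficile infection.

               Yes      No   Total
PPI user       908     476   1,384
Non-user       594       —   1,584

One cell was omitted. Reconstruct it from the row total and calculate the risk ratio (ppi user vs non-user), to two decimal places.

1.75

The missing cell is in the unexposed row: 1584 − 594 = 990.
So a = 908, b = 476, c = 594, d = 990.
RR = [a/(a+b)] / [c/(c+d)] = (908/1384) / (594/1584) = 0.65607/0.37500 = 1.74952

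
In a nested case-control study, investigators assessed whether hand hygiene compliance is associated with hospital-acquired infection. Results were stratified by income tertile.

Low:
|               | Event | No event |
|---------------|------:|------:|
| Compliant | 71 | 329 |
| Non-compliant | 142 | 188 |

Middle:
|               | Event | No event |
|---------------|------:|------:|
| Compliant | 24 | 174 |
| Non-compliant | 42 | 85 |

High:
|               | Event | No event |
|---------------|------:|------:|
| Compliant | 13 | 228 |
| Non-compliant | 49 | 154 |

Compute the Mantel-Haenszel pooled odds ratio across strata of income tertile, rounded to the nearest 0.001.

0.260

OR_MH = Σ(aᵢdᵢ/nᵢ) / Σ(bᵢcᵢ/nᵢ), where nᵢ is the stratum total.
Stratum 1 (Low): n = 730; a·d/n = 71·188/730 = 18.2849; b·c/n = 329·142/730 = 63.9973
Stratum 2 (Middle): n = 325; a·d/n = 24·85/325 = 6.2769; b·c/n = 174·42/325 = 22.4862
Stratum 3 (High): n = 444; a·d/n = 13·154/444 = 4.5090; b·c/n = 228·49/444 = 25.1622
OR_MH = (18.2849 + 6.2769 + 4.5090) / (63.9973 + 22.4862 + 25.1622) = 29.0709 / 111.6456 = 0.26039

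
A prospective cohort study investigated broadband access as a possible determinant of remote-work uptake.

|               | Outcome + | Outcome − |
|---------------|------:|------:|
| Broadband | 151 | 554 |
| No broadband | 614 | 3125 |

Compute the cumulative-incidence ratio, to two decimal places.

Cells: a = 151, b = 554, c = 614, d = 3125.
Risk in exposed = 151/705 = 0.21418; risk in unexposed = 614/3739 = 0.16422.
RR = 0.21418 / 0.16422 = 1.30429
The risk among the exposed is 1.30 times that among the unexposed.

1.30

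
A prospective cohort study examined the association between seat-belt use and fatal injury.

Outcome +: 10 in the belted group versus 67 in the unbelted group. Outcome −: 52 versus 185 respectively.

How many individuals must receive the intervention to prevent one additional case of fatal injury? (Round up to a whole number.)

Risk in treated group = 10/62 = 0.16129; risk in control = 67/252 = 0.26587.
Absolute risk reduction = 0.26587 − 0.16129 = 0.10458
NNT = 1 / ARR = 1 / 0.10458 = 9.562 → round up → 10

10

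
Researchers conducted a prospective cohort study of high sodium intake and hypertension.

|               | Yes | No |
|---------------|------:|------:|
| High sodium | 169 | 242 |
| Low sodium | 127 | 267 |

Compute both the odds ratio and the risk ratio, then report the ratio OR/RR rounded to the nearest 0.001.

1.151

Cells: a = 169, b = 242, c = 127, d = 267.
OR = (169·267)/(242·127) = 45123/30734 = 1.46818
Risk in exposed = 169/411 = 0.41119; risk in unexposed = 127/394 = 0.32234; RR = 1.27567
OR/RR = 1.46818 / 1.27567 = 1.15091
The outcome is not rare, so the OR lies further from 1 than the RR.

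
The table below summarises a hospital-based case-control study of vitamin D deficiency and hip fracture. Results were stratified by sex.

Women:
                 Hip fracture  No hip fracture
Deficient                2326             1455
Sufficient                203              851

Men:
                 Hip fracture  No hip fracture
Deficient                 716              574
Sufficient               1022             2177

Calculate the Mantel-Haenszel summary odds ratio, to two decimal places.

3.95

OR_MH = Σ(aᵢdᵢ/nᵢ) / Σ(bᵢcᵢ/nᵢ), where nᵢ is the stratum total.
Stratum 1 (Women): n = 4835; a·d/n = 2326·851/4835 = 409.3952; b·c/n = 1455·203/4835 = 61.0889
Stratum 2 (Men): n = 4489; a·d/n = 716·2177/4489 = 347.2337; b·c/n = 574·1022/4489 = 130.6812
OR_MH = (409.3952 + 347.2337) / (61.0889 + 130.6812) = 756.6289 / 191.7702 = 3.94550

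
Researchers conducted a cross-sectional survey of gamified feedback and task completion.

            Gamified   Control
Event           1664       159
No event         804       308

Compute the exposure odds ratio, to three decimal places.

Reading the table with exposure as columns: a = 1664 (Gamified, case), b = 804 (Gamified, non-case), c = 159 (Control, case), d = 308.
OR = (a·d)/(b·c) = (1664 × 308) / (804 × 159) = 512512 / 127836 = 4.00914
The odds of task completion are about 4.01 times as high in the gamified group.

4.009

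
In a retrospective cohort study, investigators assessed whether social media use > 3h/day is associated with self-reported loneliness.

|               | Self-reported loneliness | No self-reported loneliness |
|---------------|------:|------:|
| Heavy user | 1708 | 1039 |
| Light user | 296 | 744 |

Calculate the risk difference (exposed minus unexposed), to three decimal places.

0.337

Cells: a = 1708, b = 1039, c = 296, d = 744.
Risk in exposed = 1708/2747 = 0.621769; risk in unexposed = 296/1040 = 0.284615.
Risk difference = 0.621769 − 0.284615 = 0.337154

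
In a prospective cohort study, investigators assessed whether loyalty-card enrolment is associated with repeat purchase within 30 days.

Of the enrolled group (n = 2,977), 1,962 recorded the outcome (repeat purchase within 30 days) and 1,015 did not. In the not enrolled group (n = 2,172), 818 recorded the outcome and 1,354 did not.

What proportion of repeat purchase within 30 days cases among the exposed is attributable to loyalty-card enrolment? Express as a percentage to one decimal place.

From the description: a = 1962, b = 1015, c = 818, d = 1354.
Risk in exposed = 1962/2977 = 0.65905; risk in unexposed = 818/2172 = 0.37661.
RR = 0.65905/0.37661 = 1.74995
AR% = (RR − 1)/RR × 100 = (1.74995 − 1)/1.74995 × 100 = 42.8556%

42.9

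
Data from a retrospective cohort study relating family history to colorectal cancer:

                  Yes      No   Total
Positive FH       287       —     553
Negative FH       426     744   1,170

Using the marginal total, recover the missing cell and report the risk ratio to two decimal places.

1.43

The missing cell is in the exposed row: 553 − 287 = 266.
So a = 287, b = 266, c = 426, d = 744.
RR = [a/(a+b)] / [c/(c+d)] = (287/553) / (426/1170) = 0.51899/0.36410 = 1.42539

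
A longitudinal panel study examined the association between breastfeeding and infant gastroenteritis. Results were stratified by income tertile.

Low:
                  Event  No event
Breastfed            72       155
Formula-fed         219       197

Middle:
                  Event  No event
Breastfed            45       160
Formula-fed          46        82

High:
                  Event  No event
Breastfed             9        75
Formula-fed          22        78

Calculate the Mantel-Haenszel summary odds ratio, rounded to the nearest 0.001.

0.441

OR_MH = Σ(aᵢdᵢ/nᵢ) / Σ(bᵢcᵢ/nᵢ), where nᵢ is the stratum total.
Stratum 1 (Low): n = 643; a·d/n = 72·197/643 = 22.0591; b·c/n = 155·219/643 = 52.7916
Stratum 2 (Middle): n = 333; a·d/n = 45·82/333 = 11.0811; b·c/n = 160·46/333 = 22.1021
Stratum 3 (High): n = 184; a·d/n = 9·78/184 = 3.8152; b·c/n = 75·22/184 = 8.9674
OR_MH = (22.0591 + 11.0811 + 3.8152) / (52.7916 + 22.1021 + 8.9674) = 36.9554 / 83.8611 = 0.44067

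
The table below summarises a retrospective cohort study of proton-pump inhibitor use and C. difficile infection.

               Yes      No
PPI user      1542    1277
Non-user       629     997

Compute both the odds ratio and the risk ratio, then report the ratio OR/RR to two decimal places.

1.35

Cells: a = 1542, b = 1277, c = 629, d = 997.
OR = (1542·997)/(1277·629) = 1537374/803233 = 1.91398
Risk in exposed = 1542/2819 = 0.54700; risk in unexposed = 629/1626 = 0.38684; RR = 1.41403
OR/RR = 1.91398 / 1.41403 = 1.35356
The outcome is not rare, so the OR lies further from 1 than the RR.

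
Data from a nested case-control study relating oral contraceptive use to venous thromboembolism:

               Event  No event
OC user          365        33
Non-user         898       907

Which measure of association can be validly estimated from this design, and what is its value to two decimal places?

11.17

Cells: a = 365, b = 33, c = 898, d = 907.
This is a nested case-control study: participants were sampled on outcome status, so risks in the source population cannot be estimated directly — relative risk is not valid here. The odds ratio is the appropriate measure.
OR = (a·d)/(b·c) = (365 × 907) / (33 × 898) = 331055 / 29634 = 11.17146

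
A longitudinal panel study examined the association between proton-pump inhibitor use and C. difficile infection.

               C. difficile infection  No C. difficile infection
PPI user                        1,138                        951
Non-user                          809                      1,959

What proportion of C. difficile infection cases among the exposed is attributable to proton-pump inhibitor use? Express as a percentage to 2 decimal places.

46.35

Cells: a = 1138, b = 951, c = 809, d = 1959.
Risk in exposed = 1138/2089 = 0.54476; risk in unexposed = 809/2768 = 0.29227.
RR = 0.54476/0.29227 = 1.86389
AR% = (RR − 1)/RR × 100 = (1.86389 − 1)/1.86389 × 100 = 46.3489%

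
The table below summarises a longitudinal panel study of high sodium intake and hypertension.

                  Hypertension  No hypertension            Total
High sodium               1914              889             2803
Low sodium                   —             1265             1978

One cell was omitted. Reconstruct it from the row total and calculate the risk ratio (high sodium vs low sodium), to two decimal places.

The missing cell is in the unexposed row: 1978 − 1265 = 713.
So a = 1914, b = 889, c = 713, d = 1265.
RR = [a/(a+b)] / [c/(c+d)] = (1914/2803) / (713/1978) = 0.68284/0.36047 = 1.89433

1.89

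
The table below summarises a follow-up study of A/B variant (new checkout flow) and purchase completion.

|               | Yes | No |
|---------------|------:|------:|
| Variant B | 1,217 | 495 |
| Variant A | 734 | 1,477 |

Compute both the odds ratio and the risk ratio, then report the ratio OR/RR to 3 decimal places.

2.310

Cells: a = 1217, b = 495, c = 734, d = 1477.
OR = (1217·1477)/(495·734) = 1797509/363330 = 4.94732
Risk in exposed = 1217/1712 = 0.71086; risk in unexposed = 734/2211 = 0.33198; RR = 2.14131
OR/RR = 4.94732 / 2.14131 = 2.31042
The outcome is not rare, so the OR lies further from 1 than the RR.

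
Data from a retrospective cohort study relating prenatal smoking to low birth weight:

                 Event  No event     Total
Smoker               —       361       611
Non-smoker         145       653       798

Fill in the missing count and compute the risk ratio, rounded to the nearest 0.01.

The missing cell is in the exposed row: 611 − 361 = 250.
So a = 250, b = 361, c = 145, d = 653.
RR = [a/(a+b)] / [c/(c+d)] = (250/611) / (145/798) = 0.40917/0.18170 = 2.25182

2.25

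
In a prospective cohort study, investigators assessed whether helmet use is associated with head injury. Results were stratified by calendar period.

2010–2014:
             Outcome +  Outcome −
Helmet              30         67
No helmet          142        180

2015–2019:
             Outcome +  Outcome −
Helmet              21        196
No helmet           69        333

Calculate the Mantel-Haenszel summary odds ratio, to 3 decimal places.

0.543

OR_MH = Σ(aᵢdᵢ/nᵢ) / Σ(bᵢcᵢ/nᵢ), where nᵢ is the stratum total.
Stratum 1 (2010–2014): n = 419; a·d/n = 30·180/419 = 12.8878; b·c/n = 67·142/419 = 22.7064
Stratum 2 (2015–2019): n = 619; a·d/n = 21·333/619 = 11.2973; b·c/n = 196·69/619 = 21.8481
OR_MH = (12.8878 + 11.2973) / (22.7064 + 21.8481) = 24.1851 / 44.5546 = 0.54282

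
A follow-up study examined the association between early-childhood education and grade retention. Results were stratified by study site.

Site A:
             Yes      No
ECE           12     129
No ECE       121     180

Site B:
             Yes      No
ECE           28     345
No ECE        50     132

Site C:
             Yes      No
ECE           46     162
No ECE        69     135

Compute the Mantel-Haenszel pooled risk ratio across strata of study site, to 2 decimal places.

RR_MH = Σ(aᵢ·n₀ᵢ/nᵢ) / Σ(cᵢ·n₁ᵢ/nᵢ), with n₁ᵢ = aᵢ+bᵢ (exposed), n₀ᵢ = cᵢ+dᵢ (unexposed), nᵢ = n₁ᵢ+n₀ᵢ.
Stratum 1 (Site A): n₁ = 141, n₀ = 301, n = 442; a·n₀/n = 12·301/442 = 8.1719; c·n₁/n = 121·141/442 = 38.5995
Stratum 2 (Site B): n₁ = 373, n₀ = 182, n = 555; a·n₀/n = 28·182/555 = 9.1820; c·n₁/n = 50·373/555 = 33.6036
Stratum 3 (Site C): n₁ = 208, n₀ = 204, n = 412; a·n₀/n = 46·204/412 = 22.7767; c·n₁/n = 69·208/412 = 34.8350
RR_MH = (8.1719 + 9.1820 + 22.7767) / (38.5995 + 33.6036 + 34.8350) = 40.1306 / 107.0381 = 0.37492

0.37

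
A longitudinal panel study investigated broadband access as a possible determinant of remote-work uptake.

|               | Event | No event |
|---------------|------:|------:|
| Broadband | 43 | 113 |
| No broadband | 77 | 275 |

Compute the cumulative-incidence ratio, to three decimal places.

Cells: a = 43, b = 113, c = 77, d = 275.
Risk in exposed = 43/156 = 0.27564; risk in unexposed = 77/352 = 0.21875.
RR = 0.27564 / 0.21875 = 1.26007
The risk among the exposed is 1.26 times that among the unexposed.

1.260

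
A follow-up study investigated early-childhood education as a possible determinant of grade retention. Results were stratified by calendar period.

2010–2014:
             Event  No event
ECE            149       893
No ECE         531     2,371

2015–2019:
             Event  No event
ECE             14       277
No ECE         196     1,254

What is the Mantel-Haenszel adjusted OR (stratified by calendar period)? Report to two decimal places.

0.66

OR_MH = Σ(aᵢdᵢ/nᵢ) / Σ(bᵢcᵢ/nᵢ), where nᵢ is the stratum total.
Stratum 1 (2010–2014): n = 3944; a·d/n = 149·2371/3944 = 89.5738; b·c/n = 893·531/3944 = 120.2290
Stratum 2 (2015–2019): n = 1741; a·d/n = 14·1254/1741 = 10.0839; b·c/n = 277·196/1741 = 31.1844
OR_MH = (89.5738 + 10.0839) / (120.2290 + 31.1844) = 99.6576 / 151.4133 = 0.65818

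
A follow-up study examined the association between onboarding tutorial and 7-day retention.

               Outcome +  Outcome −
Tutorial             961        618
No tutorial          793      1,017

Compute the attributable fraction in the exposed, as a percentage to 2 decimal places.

Cells: a = 961, b = 618, c = 793, d = 1017.
Risk in exposed = 961/1579 = 0.60861; risk in unexposed = 793/1810 = 0.43812.
RR = 0.60861/0.43812 = 1.38914
AR% = (RR − 1)/RR × 100 = (1.38914 − 1)/1.38914 × 100 = 28.0131%

28.01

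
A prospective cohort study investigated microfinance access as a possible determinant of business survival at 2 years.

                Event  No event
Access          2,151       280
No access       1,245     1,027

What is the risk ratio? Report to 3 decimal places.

Cells: a = 2151, b = 280, c = 1245, d = 1027.
Risk in exposed = 2151/2431 = 0.88482; risk in unexposed = 1245/2272 = 0.54798.
RR = 0.88482 / 0.54798 = 1.61471
The risk among the exposed is 1.61 times that among the unexposed.

1.615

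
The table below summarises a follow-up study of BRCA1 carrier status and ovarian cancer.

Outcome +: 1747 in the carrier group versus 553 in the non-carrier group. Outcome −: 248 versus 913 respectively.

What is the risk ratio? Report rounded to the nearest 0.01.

2.32

From the description: a = 1747, b = 248, c = 553, d = 913.
Risk in exposed = 1747/1995 = 0.87569; risk in unexposed = 553/1466 = 0.37722.
RR = 0.87569 / 0.37722 = 2.32145
The risk among the exposed is 2.32 times that among the unexposed.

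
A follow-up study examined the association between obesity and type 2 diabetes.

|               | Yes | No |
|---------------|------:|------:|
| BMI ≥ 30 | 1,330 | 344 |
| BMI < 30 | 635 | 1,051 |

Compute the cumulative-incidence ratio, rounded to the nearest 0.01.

2.11

Cells: a = 1330, b = 344, c = 635, d = 1051.
Risk in exposed = 1330/1674 = 0.79450; risk in unexposed = 635/1686 = 0.37663.
RR = 0.79450 / 0.37663 = 2.10950
The risk among the exposed is 2.11 times that among the unexposed.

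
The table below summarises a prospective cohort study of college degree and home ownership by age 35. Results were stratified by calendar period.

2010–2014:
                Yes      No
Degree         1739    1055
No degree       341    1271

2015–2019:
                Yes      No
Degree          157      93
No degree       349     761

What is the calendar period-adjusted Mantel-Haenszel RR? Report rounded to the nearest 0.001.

RR_MH = Σ(aᵢ·n₀ᵢ/nᵢ) / Σ(cᵢ·n₁ᵢ/nᵢ), with n₁ᵢ = aᵢ+bᵢ (exposed), n₀ᵢ = cᵢ+dᵢ (unexposed), nᵢ = n₁ᵢ+n₀ᵢ.
Stratum 1 (2010–2014): n₁ = 2794, n₀ = 1612, n = 4406; a·n₀/n = 1739·1612/4406 = 636.2388; c·n₁/n = 341·2794/4406 = 216.2401
Stratum 2 (2015–2019): n₁ = 250, n₀ = 1110, n = 1360; a·n₀/n = 157·1110/1360 = 128.1397; c·n₁/n = 349·250/1360 = 64.1544
RR_MH = (636.2388 + 128.1397) / (216.2401 + 64.1544) = 764.3785 / 280.3945 = 2.72608

2.726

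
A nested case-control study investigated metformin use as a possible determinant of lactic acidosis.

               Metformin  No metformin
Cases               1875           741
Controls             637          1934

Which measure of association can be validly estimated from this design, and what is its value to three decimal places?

Reading the table with exposure as columns: a = 1875 (Metformin, case), b = 637 (Metformin, non-case), c = 741 (No metformin, case), d = 1934.
This is a nested case-control study: participants were sampled on outcome status, so risks in the source population cannot be estimated directly — relative risk is not valid here. The odds ratio is the appropriate measure.
OR = (a·d)/(b·c) = (1875 × 1934) / (637 × 741) = 3626250 / 472017 = 7.68246

7.682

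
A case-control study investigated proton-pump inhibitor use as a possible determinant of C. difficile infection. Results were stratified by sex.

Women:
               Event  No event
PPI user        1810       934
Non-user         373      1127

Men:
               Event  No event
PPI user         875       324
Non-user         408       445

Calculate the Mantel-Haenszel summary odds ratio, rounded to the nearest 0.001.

OR_MH = Σ(aᵢdᵢ/nᵢ) / Σ(bᵢcᵢ/nᵢ), where nᵢ is the stratum total.
Stratum 1 (Women): n = 4244; a·d/n = 1810·1127/4244 = 480.6480; b·c/n = 934·373/4244 = 82.0881
Stratum 2 (Men): n = 2052; a·d/n = 875·445/2052 = 189.7539; b·c/n = 324·408/2052 = 64.4211
OR_MH = (480.6480 + 189.7539) / (82.0881 + 64.4211) = 670.4019 / 146.5092 = 4.57584

4.576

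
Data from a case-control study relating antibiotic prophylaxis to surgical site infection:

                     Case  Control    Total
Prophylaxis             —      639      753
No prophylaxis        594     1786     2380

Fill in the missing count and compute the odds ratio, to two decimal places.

The missing cell is in the exposed row: 753 − 639 = 114.
So a = 114, b = 639, c = 594, d = 1786.
OR = (a·d)/(b·c) = (114 × 1786) / (639 × 594) = 203604 / 379566 = 0.53641

0.54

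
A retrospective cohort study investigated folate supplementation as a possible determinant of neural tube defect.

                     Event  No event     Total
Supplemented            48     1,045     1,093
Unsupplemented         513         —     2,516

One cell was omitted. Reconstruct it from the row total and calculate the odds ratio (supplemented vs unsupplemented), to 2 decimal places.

0.18

The missing cell is in the unexposed row: 2516 − 513 = 2003.
So a = 48, b = 1045, c = 513, d = 2003.
OR = (a·d)/(b·c) = (48 × 2003) / (1045 × 513) = 96144 / 536085 = 0.17934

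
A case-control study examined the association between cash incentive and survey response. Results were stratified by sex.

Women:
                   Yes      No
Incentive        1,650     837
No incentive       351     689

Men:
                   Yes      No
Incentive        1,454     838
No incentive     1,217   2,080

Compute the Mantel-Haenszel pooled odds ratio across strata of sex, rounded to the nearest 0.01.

OR_MH = Σ(aᵢdᵢ/nᵢ) / Σ(bᵢcᵢ/nᵢ), where nᵢ is the stratum total.
Stratum 1 (Women): n = 3527; a·d/n = 1650·689/3527 = 322.3278; b·c/n = 837·351/3527 = 83.2966
Stratum 2 (Men): n = 5589; a·d/n = 1454·2080/5589 = 541.1201; b·c/n = 838·1217/5589 = 182.4738
OR_MH = (322.3278 + 541.1201) / (83.2966 + 182.4738) = 863.4478 / 265.7704 = 3.24885

3.25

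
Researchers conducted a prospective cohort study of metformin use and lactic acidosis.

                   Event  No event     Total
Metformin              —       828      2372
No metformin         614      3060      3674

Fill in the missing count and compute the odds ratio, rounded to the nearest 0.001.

The missing cell is in the exposed row: 2372 − 828 = 1544.
So a = 1544, b = 828, c = 614, d = 3060.
OR = (a·d)/(b·c) = (1544 × 3060) / (828 × 614) = 4724640 / 508392 = 9.29330

9.293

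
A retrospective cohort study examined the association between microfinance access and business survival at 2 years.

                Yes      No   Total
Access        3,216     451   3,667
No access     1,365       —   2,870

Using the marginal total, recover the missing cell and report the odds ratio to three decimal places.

The missing cell is in the unexposed row: 2870 − 1365 = 1505.
So a = 3216, b = 451, c = 1365, d = 1505.
OR = (a·d)/(b·c) = (3216 × 1505) / (451 × 1365) = 4840080 / 615615 = 7.86219

7.862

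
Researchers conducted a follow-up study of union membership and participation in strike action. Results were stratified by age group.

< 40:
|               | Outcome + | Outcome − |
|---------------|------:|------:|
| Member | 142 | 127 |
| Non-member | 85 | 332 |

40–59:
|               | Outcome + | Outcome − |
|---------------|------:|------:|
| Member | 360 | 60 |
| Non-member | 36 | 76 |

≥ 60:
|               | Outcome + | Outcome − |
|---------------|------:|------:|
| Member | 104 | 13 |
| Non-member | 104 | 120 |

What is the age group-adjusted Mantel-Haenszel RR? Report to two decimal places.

RR_MH = Σ(aᵢ·n₀ᵢ/nᵢ) / Σ(cᵢ·n₁ᵢ/nᵢ), with n₁ᵢ = aᵢ+bᵢ (exposed), n₀ᵢ = cᵢ+dᵢ (unexposed), nᵢ = n₁ᵢ+n₀ᵢ.
Stratum 1 (< 40): n₁ = 269, n₀ = 417, n = 686; a·n₀/n = 142·417/686 = 86.3178; c·n₁/n = 85·269/686 = 33.3309
Stratum 2 (40–59): n₁ = 420, n₀ = 112, n = 532; a·n₀/n = 360·112/532 = 75.7895; c·n₁/n = 36·420/532 = 28.4211
Stratum 3 (≥ 60): n₁ = 117, n₀ = 224, n = 341; a·n₀/n = 104·224/341 = 68.3167; c·n₁/n = 104·117/341 = 35.6833
RR_MH = (86.3178 + 75.7895 + 68.3167) / (33.3309 + 28.4211 + 35.6833) = 230.4240 / 97.4352 = 2.36489

2.36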